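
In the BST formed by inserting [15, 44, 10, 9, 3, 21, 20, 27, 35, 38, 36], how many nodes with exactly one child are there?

Tree built from: [15, 44, 10, 9, 3, 21, 20, 27, 35, 38, 36]
Tree (level-order array): [15, 10, 44, 9, None, 21, None, 3, None, 20, 27, None, None, None, None, None, 35, None, 38, 36]
Rule: These are nodes with exactly 1 non-null child.
Per-node child counts:
  node 15: 2 child(ren)
  node 10: 1 child(ren)
  node 9: 1 child(ren)
  node 3: 0 child(ren)
  node 44: 1 child(ren)
  node 21: 2 child(ren)
  node 20: 0 child(ren)
  node 27: 1 child(ren)
  node 35: 1 child(ren)
  node 38: 1 child(ren)
  node 36: 0 child(ren)
Matching nodes: [10, 9, 44, 27, 35, 38]
Count of nodes with exactly one child: 6


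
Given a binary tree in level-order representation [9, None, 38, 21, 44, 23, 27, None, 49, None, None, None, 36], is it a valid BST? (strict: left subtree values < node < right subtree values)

Level-order array: [9, None, 38, 21, 44, 23, 27, None, 49, None, None, None, 36]
Validate using subtree bounds (lo, hi): at each node, require lo < value < hi,
then recurse left with hi=value and right with lo=value.
Preorder trace (stopping at first violation):
  at node 9 with bounds (-inf, +inf): OK
  at node 38 with bounds (9, +inf): OK
  at node 21 with bounds (9, 38): OK
  at node 23 with bounds (9, 21): VIOLATION
Node 23 violates its bound: not (9 < 23 < 21).
Result: Not a valid BST


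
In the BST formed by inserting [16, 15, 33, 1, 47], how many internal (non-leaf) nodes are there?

Tree built from: [16, 15, 33, 1, 47]
Tree (level-order array): [16, 15, 33, 1, None, None, 47]
Rule: An internal node has at least one child.
Per-node child counts:
  node 16: 2 child(ren)
  node 15: 1 child(ren)
  node 1: 0 child(ren)
  node 33: 1 child(ren)
  node 47: 0 child(ren)
Matching nodes: [16, 15, 33]
Count of internal (non-leaf) nodes: 3


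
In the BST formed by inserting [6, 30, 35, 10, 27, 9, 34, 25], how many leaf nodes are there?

Tree built from: [6, 30, 35, 10, 27, 9, 34, 25]
Tree (level-order array): [6, None, 30, 10, 35, 9, 27, 34, None, None, None, 25]
Rule: A leaf has 0 children.
Per-node child counts:
  node 6: 1 child(ren)
  node 30: 2 child(ren)
  node 10: 2 child(ren)
  node 9: 0 child(ren)
  node 27: 1 child(ren)
  node 25: 0 child(ren)
  node 35: 1 child(ren)
  node 34: 0 child(ren)
Matching nodes: [9, 25, 34]
Count of leaf nodes: 3


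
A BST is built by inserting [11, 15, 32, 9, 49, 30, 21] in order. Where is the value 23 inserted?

Starting tree (level order): [11, 9, 15, None, None, None, 32, 30, 49, 21]
Insertion path: 11 -> 15 -> 32 -> 30 -> 21
Result: insert 23 as right child of 21
Final tree (level order): [11, 9, 15, None, None, None, 32, 30, 49, 21, None, None, None, None, 23]


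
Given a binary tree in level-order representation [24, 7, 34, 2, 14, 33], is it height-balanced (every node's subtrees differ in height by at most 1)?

Tree (level-order array): [24, 7, 34, 2, 14, 33]
Definition: a tree is height-balanced if, at every node, |h(left) - h(right)| <= 1 (empty subtree has height -1).
Bottom-up per-node check:
  node 2: h_left=-1, h_right=-1, diff=0 [OK], height=0
  node 14: h_left=-1, h_right=-1, diff=0 [OK], height=0
  node 7: h_left=0, h_right=0, diff=0 [OK], height=1
  node 33: h_left=-1, h_right=-1, diff=0 [OK], height=0
  node 34: h_left=0, h_right=-1, diff=1 [OK], height=1
  node 24: h_left=1, h_right=1, diff=0 [OK], height=2
All nodes satisfy the balance condition.
Result: Balanced


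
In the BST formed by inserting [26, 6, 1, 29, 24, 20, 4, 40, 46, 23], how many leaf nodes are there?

Tree built from: [26, 6, 1, 29, 24, 20, 4, 40, 46, 23]
Tree (level-order array): [26, 6, 29, 1, 24, None, 40, None, 4, 20, None, None, 46, None, None, None, 23]
Rule: A leaf has 0 children.
Per-node child counts:
  node 26: 2 child(ren)
  node 6: 2 child(ren)
  node 1: 1 child(ren)
  node 4: 0 child(ren)
  node 24: 1 child(ren)
  node 20: 1 child(ren)
  node 23: 0 child(ren)
  node 29: 1 child(ren)
  node 40: 1 child(ren)
  node 46: 0 child(ren)
Matching nodes: [4, 23, 46]
Count of leaf nodes: 3


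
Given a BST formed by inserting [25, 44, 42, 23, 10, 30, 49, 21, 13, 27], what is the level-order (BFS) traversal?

Tree insertion order: [25, 44, 42, 23, 10, 30, 49, 21, 13, 27]
Tree (level-order array): [25, 23, 44, 10, None, 42, 49, None, 21, 30, None, None, None, 13, None, 27]
BFS from the root, enqueuing left then right child of each popped node:
  queue [25] -> pop 25, enqueue [23, 44], visited so far: [25]
  queue [23, 44] -> pop 23, enqueue [10], visited so far: [25, 23]
  queue [44, 10] -> pop 44, enqueue [42, 49], visited so far: [25, 23, 44]
  queue [10, 42, 49] -> pop 10, enqueue [21], visited so far: [25, 23, 44, 10]
  queue [42, 49, 21] -> pop 42, enqueue [30], visited so far: [25, 23, 44, 10, 42]
  queue [49, 21, 30] -> pop 49, enqueue [none], visited so far: [25, 23, 44, 10, 42, 49]
  queue [21, 30] -> pop 21, enqueue [13], visited so far: [25, 23, 44, 10, 42, 49, 21]
  queue [30, 13] -> pop 30, enqueue [27], visited so far: [25, 23, 44, 10, 42, 49, 21, 30]
  queue [13, 27] -> pop 13, enqueue [none], visited so far: [25, 23, 44, 10, 42, 49, 21, 30, 13]
  queue [27] -> pop 27, enqueue [none], visited so far: [25, 23, 44, 10, 42, 49, 21, 30, 13, 27]
Result: [25, 23, 44, 10, 42, 49, 21, 30, 13, 27]


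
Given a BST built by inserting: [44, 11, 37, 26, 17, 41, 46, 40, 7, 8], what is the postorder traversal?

Tree insertion order: [44, 11, 37, 26, 17, 41, 46, 40, 7, 8]
Tree (level-order array): [44, 11, 46, 7, 37, None, None, None, 8, 26, 41, None, None, 17, None, 40]
Postorder traversal: [8, 7, 17, 26, 40, 41, 37, 11, 46, 44]


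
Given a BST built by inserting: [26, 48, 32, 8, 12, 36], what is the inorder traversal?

Tree insertion order: [26, 48, 32, 8, 12, 36]
Tree (level-order array): [26, 8, 48, None, 12, 32, None, None, None, None, 36]
Inorder traversal: [8, 12, 26, 32, 36, 48]


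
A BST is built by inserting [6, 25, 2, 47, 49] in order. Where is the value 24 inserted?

Starting tree (level order): [6, 2, 25, None, None, None, 47, None, 49]
Insertion path: 6 -> 25
Result: insert 24 as left child of 25
Final tree (level order): [6, 2, 25, None, None, 24, 47, None, None, None, 49]


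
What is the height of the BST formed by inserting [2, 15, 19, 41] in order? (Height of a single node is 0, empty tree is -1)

Insertion order: [2, 15, 19, 41]
Tree (level-order array): [2, None, 15, None, 19, None, 41]
Compute height bottom-up (empty subtree = -1):
  height(41) = 1 + max(-1, -1) = 0
  height(19) = 1 + max(-1, 0) = 1
  height(15) = 1 + max(-1, 1) = 2
  height(2) = 1 + max(-1, 2) = 3
Height = 3


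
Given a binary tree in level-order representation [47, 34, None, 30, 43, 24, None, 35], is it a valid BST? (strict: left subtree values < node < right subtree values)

Level-order array: [47, 34, None, 30, 43, 24, None, 35]
Validate using subtree bounds (lo, hi): at each node, require lo < value < hi,
then recurse left with hi=value and right with lo=value.
Preorder trace (stopping at first violation):
  at node 47 with bounds (-inf, +inf): OK
  at node 34 with bounds (-inf, 47): OK
  at node 30 with bounds (-inf, 34): OK
  at node 24 with bounds (-inf, 30): OK
  at node 43 with bounds (34, 47): OK
  at node 35 with bounds (34, 43): OK
No violation found at any node.
Result: Valid BST


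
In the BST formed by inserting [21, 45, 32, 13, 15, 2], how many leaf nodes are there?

Tree built from: [21, 45, 32, 13, 15, 2]
Tree (level-order array): [21, 13, 45, 2, 15, 32]
Rule: A leaf has 0 children.
Per-node child counts:
  node 21: 2 child(ren)
  node 13: 2 child(ren)
  node 2: 0 child(ren)
  node 15: 0 child(ren)
  node 45: 1 child(ren)
  node 32: 0 child(ren)
Matching nodes: [2, 15, 32]
Count of leaf nodes: 3


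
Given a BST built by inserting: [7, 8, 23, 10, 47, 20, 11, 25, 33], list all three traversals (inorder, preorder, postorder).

Tree insertion order: [7, 8, 23, 10, 47, 20, 11, 25, 33]
Tree (level-order array): [7, None, 8, None, 23, 10, 47, None, 20, 25, None, 11, None, None, 33]
Inorder (L, root, R): [7, 8, 10, 11, 20, 23, 25, 33, 47]
Preorder (root, L, R): [7, 8, 23, 10, 20, 11, 47, 25, 33]
Postorder (L, R, root): [11, 20, 10, 33, 25, 47, 23, 8, 7]


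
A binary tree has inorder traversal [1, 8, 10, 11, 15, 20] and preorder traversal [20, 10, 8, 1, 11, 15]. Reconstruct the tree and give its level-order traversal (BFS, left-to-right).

Inorder:  [1, 8, 10, 11, 15, 20]
Preorder: [20, 10, 8, 1, 11, 15]
Algorithm: preorder visits root first, so consume preorder in order;
for each root, split the current inorder slice at that value into
left-subtree inorder and right-subtree inorder, then recurse.
Recursive splits:
  root=20; inorder splits into left=[1, 8, 10, 11, 15], right=[]
  root=10; inorder splits into left=[1, 8], right=[11, 15]
  root=8; inorder splits into left=[1], right=[]
  root=1; inorder splits into left=[], right=[]
  root=11; inorder splits into left=[], right=[15]
  root=15; inorder splits into left=[], right=[]
Reconstructed level-order: [20, 10, 8, 11, 1, 15]


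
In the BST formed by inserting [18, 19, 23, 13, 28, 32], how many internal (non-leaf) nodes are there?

Tree built from: [18, 19, 23, 13, 28, 32]
Tree (level-order array): [18, 13, 19, None, None, None, 23, None, 28, None, 32]
Rule: An internal node has at least one child.
Per-node child counts:
  node 18: 2 child(ren)
  node 13: 0 child(ren)
  node 19: 1 child(ren)
  node 23: 1 child(ren)
  node 28: 1 child(ren)
  node 32: 0 child(ren)
Matching nodes: [18, 19, 23, 28]
Count of internal (non-leaf) nodes: 4


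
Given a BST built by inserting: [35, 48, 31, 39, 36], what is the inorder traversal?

Tree insertion order: [35, 48, 31, 39, 36]
Tree (level-order array): [35, 31, 48, None, None, 39, None, 36]
Inorder traversal: [31, 35, 36, 39, 48]


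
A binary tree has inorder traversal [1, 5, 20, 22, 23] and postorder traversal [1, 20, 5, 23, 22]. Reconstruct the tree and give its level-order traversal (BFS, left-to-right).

Inorder:   [1, 5, 20, 22, 23]
Postorder: [1, 20, 5, 23, 22]
Algorithm: postorder visits root last, so walk postorder right-to-left;
each value is the root of the current inorder slice — split it at that
value, recurse on the right subtree first, then the left.
Recursive splits:
  root=22; inorder splits into left=[1, 5, 20], right=[23]
  root=23; inorder splits into left=[], right=[]
  root=5; inorder splits into left=[1], right=[20]
  root=20; inorder splits into left=[], right=[]
  root=1; inorder splits into left=[], right=[]
Reconstructed level-order: [22, 5, 23, 1, 20]


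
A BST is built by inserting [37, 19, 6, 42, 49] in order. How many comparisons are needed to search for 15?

Search path for 15: 37 -> 19 -> 6
Found: False
Comparisons: 3


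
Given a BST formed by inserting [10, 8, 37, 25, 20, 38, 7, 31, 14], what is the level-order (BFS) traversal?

Tree insertion order: [10, 8, 37, 25, 20, 38, 7, 31, 14]
Tree (level-order array): [10, 8, 37, 7, None, 25, 38, None, None, 20, 31, None, None, 14]
BFS from the root, enqueuing left then right child of each popped node:
  queue [10] -> pop 10, enqueue [8, 37], visited so far: [10]
  queue [8, 37] -> pop 8, enqueue [7], visited so far: [10, 8]
  queue [37, 7] -> pop 37, enqueue [25, 38], visited so far: [10, 8, 37]
  queue [7, 25, 38] -> pop 7, enqueue [none], visited so far: [10, 8, 37, 7]
  queue [25, 38] -> pop 25, enqueue [20, 31], visited so far: [10, 8, 37, 7, 25]
  queue [38, 20, 31] -> pop 38, enqueue [none], visited so far: [10, 8, 37, 7, 25, 38]
  queue [20, 31] -> pop 20, enqueue [14], visited so far: [10, 8, 37, 7, 25, 38, 20]
  queue [31, 14] -> pop 31, enqueue [none], visited so far: [10, 8, 37, 7, 25, 38, 20, 31]
  queue [14] -> pop 14, enqueue [none], visited so far: [10, 8, 37, 7, 25, 38, 20, 31, 14]
Result: [10, 8, 37, 7, 25, 38, 20, 31, 14]


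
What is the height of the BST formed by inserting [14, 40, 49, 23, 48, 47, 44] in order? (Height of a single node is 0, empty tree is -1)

Insertion order: [14, 40, 49, 23, 48, 47, 44]
Tree (level-order array): [14, None, 40, 23, 49, None, None, 48, None, 47, None, 44]
Compute height bottom-up (empty subtree = -1):
  height(23) = 1 + max(-1, -1) = 0
  height(44) = 1 + max(-1, -1) = 0
  height(47) = 1 + max(0, -1) = 1
  height(48) = 1 + max(1, -1) = 2
  height(49) = 1 + max(2, -1) = 3
  height(40) = 1 + max(0, 3) = 4
  height(14) = 1 + max(-1, 4) = 5
Height = 5


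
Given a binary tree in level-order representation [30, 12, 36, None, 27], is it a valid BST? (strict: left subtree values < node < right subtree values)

Level-order array: [30, 12, 36, None, 27]
Validate using subtree bounds (lo, hi): at each node, require lo < value < hi,
then recurse left with hi=value and right with lo=value.
Preorder trace (stopping at first violation):
  at node 30 with bounds (-inf, +inf): OK
  at node 12 with bounds (-inf, 30): OK
  at node 27 with bounds (12, 30): OK
  at node 36 with bounds (30, +inf): OK
No violation found at any node.
Result: Valid BST


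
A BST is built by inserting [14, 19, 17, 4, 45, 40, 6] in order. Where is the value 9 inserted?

Starting tree (level order): [14, 4, 19, None, 6, 17, 45, None, None, None, None, 40]
Insertion path: 14 -> 4 -> 6
Result: insert 9 as right child of 6
Final tree (level order): [14, 4, 19, None, 6, 17, 45, None, 9, None, None, 40]


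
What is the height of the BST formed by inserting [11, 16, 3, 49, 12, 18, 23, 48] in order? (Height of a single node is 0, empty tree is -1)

Insertion order: [11, 16, 3, 49, 12, 18, 23, 48]
Tree (level-order array): [11, 3, 16, None, None, 12, 49, None, None, 18, None, None, 23, None, 48]
Compute height bottom-up (empty subtree = -1):
  height(3) = 1 + max(-1, -1) = 0
  height(12) = 1 + max(-1, -1) = 0
  height(48) = 1 + max(-1, -1) = 0
  height(23) = 1 + max(-1, 0) = 1
  height(18) = 1 + max(-1, 1) = 2
  height(49) = 1 + max(2, -1) = 3
  height(16) = 1 + max(0, 3) = 4
  height(11) = 1 + max(0, 4) = 5
Height = 5


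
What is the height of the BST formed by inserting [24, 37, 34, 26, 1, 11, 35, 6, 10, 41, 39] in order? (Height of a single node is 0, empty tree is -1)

Insertion order: [24, 37, 34, 26, 1, 11, 35, 6, 10, 41, 39]
Tree (level-order array): [24, 1, 37, None, 11, 34, 41, 6, None, 26, 35, 39, None, None, 10]
Compute height bottom-up (empty subtree = -1):
  height(10) = 1 + max(-1, -1) = 0
  height(6) = 1 + max(-1, 0) = 1
  height(11) = 1 + max(1, -1) = 2
  height(1) = 1 + max(-1, 2) = 3
  height(26) = 1 + max(-1, -1) = 0
  height(35) = 1 + max(-1, -1) = 0
  height(34) = 1 + max(0, 0) = 1
  height(39) = 1 + max(-1, -1) = 0
  height(41) = 1 + max(0, -1) = 1
  height(37) = 1 + max(1, 1) = 2
  height(24) = 1 + max(3, 2) = 4
Height = 4


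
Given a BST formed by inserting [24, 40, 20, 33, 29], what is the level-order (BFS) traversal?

Tree insertion order: [24, 40, 20, 33, 29]
Tree (level-order array): [24, 20, 40, None, None, 33, None, 29]
BFS from the root, enqueuing left then right child of each popped node:
  queue [24] -> pop 24, enqueue [20, 40], visited so far: [24]
  queue [20, 40] -> pop 20, enqueue [none], visited so far: [24, 20]
  queue [40] -> pop 40, enqueue [33], visited so far: [24, 20, 40]
  queue [33] -> pop 33, enqueue [29], visited so far: [24, 20, 40, 33]
  queue [29] -> pop 29, enqueue [none], visited so far: [24, 20, 40, 33, 29]
Result: [24, 20, 40, 33, 29]


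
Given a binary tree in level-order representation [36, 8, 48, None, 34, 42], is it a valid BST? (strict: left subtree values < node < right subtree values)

Level-order array: [36, 8, 48, None, 34, 42]
Validate using subtree bounds (lo, hi): at each node, require lo < value < hi,
then recurse left with hi=value and right with lo=value.
Preorder trace (stopping at first violation):
  at node 36 with bounds (-inf, +inf): OK
  at node 8 with bounds (-inf, 36): OK
  at node 34 with bounds (8, 36): OK
  at node 48 with bounds (36, +inf): OK
  at node 42 with bounds (36, 48): OK
No violation found at any node.
Result: Valid BST


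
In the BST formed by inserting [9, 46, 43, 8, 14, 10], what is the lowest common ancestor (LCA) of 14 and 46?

Tree insertion order: [9, 46, 43, 8, 14, 10]
Tree (level-order array): [9, 8, 46, None, None, 43, None, 14, None, 10]
In a BST, the LCA of p=14, q=46 is the first node v on the
root-to-leaf path with p <= v <= q (go left if both < v, right if both > v).
Walk from root:
  at 9: both 14 and 46 > 9, go right
  at 46: 14 <= 46 <= 46, this is the LCA
LCA = 46


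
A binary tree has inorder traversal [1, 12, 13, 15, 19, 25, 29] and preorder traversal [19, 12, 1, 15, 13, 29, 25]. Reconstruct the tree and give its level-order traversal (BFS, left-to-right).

Inorder:  [1, 12, 13, 15, 19, 25, 29]
Preorder: [19, 12, 1, 15, 13, 29, 25]
Algorithm: preorder visits root first, so consume preorder in order;
for each root, split the current inorder slice at that value into
left-subtree inorder and right-subtree inorder, then recurse.
Recursive splits:
  root=19; inorder splits into left=[1, 12, 13, 15], right=[25, 29]
  root=12; inorder splits into left=[1], right=[13, 15]
  root=1; inorder splits into left=[], right=[]
  root=15; inorder splits into left=[13], right=[]
  root=13; inorder splits into left=[], right=[]
  root=29; inorder splits into left=[25], right=[]
  root=25; inorder splits into left=[], right=[]
Reconstructed level-order: [19, 12, 29, 1, 15, 25, 13]


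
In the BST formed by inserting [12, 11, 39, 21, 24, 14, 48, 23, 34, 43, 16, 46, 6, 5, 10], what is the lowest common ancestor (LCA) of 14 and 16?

Tree insertion order: [12, 11, 39, 21, 24, 14, 48, 23, 34, 43, 16, 46, 6, 5, 10]
Tree (level-order array): [12, 11, 39, 6, None, 21, 48, 5, 10, 14, 24, 43, None, None, None, None, None, None, 16, 23, 34, None, 46]
In a BST, the LCA of p=14, q=16 is the first node v on the
root-to-leaf path with p <= v <= q (go left if both < v, right if both > v).
Walk from root:
  at 12: both 14 and 16 > 12, go right
  at 39: both 14 and 16 < 39, go left
  at 21: both 14 and 16 < 21, go left
  at 14: 14 <= 14 <= 16, this is the LCA
LCA = 14


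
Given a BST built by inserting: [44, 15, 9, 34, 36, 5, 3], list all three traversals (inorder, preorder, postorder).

Tree insertion order: [44, 15, 9, 34, 36, 5, 3]
Tree (level-order array): [44, 15, None, 9, 34, 5, None, None, 36, 3]
Inorder (L, root, R): [3, 5, 9, 15, 34, 36, 44]
Preorder (root, L, R): [44, 15, 9, 5, 3, 34, 36]
Postorder (L, R, root): [3, 5, 9, 36, 34, 15, 44]


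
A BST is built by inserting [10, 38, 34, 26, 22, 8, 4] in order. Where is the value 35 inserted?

Starting tree (level order): [10, 8, 38, 4, None, 34, None, None, None, 26, None, 22]
Insertion path: 10 -> 38 -> 34
Result: insert 35 as right child of 34
Final tree (level order): [10, 8, 38, 4, None, 34, None, None, None, 26, 35, 22]


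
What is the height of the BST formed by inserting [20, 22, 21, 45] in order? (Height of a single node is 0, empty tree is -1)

Insertion order: [20, 22, 21, 45]
Tree (level-order array): [20, None, 22, 21, 45]
Compute height bottom-up (empty subtree = -1):
  height(21) = 1 + max(-1, -1) = 0
  height(45) = 1 + max(-1, -1) = 0
  height(22) = 1 + max(0, 0) = 1
  height(20) = 1 + max(-1, 1) = 2
Height = 2


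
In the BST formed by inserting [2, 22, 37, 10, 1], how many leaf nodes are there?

Tree built from: [2, 22, 37, 10, 1]
Tree (level-order array): [2, 1, 22, None, None, 10, 37]
Rule: A leaf has 0 children.
Per-node child counts:
  node 2: 2 child(ren)
  node 1: 0 child(ren)
  node 22: 2 child(ren)
  node 10: 0 child(ren)
  node 37: 0 child(ren)
Matching nodes: [1, 10, 37]
Count of leaf nodes: 3


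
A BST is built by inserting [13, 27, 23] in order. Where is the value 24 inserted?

Starting tree (level order): [13, None, 27, 23]
Insertion path: 13 -> 27 -> 23
Result: insert 24 as right child of 23
Final tree (level order): [13, None, 27, 23, None, None, 24]


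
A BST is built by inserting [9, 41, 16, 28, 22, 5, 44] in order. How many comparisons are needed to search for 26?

Search path for 26: 9 -> 41 -> 16 -> 28 -> 22
Found: False
Comparisons: 5


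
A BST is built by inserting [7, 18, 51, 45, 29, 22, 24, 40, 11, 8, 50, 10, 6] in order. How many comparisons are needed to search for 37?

Search path for 37: 7 -> 18 -> 51 -> 45 -> 29 -> 40
Found: False
Comparisons: 6


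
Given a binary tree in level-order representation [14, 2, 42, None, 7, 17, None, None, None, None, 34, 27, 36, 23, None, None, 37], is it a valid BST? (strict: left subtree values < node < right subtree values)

Level-order array: [14, 2, 42, None, 7, 17, None, None, None, None, 34, 27, 36, 23, None, None, 37]
Validate using subtree bounds (lo, hi): at each node, require lo < value < hi,
then recurse left with hi=value and right with lo=value.
Preorder trace (stopping at first violation):
  at node 14 with bounds (-inf, +inf): OK
  at node 2 with bounds (-inf, 14): OK
  at node 7 with bounds (2, 14): OK
  at node 42 with bounds (14, +inf): OK
  at node 17 with bounds (14, 42): OK
  at node 34 with bounds (17, 42): OK
  at node 27 with bounds (17, 34): OK
  at node 23 with bounds (17, 27): OK
  at node 36 with bounds (34, 42): OK
  at node 37 with bounds (36, 42): OK
No violation found at any node.
Result: Valid BST


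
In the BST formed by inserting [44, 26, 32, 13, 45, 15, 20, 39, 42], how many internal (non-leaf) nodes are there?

Tree built from: [44, 26, 32, 13, 45, 15, 20, 39, 42]
Tree (level-order array): [44, 26, 45, 13, 32, None, None, None, 15, None, 39, None, 20, None, 42]
Rule: An internal node has at least one child.
Per-node child counts:
  node 44: 2 child(ren)
  node 26: 2 child(ren)
  node 13: 1 child(ren)
  node 15: 1 child(ren)
  node 20: 0 child(ren)
  node 32: 1 child(ren)
  node 39: 1 child(ren)
  node 42: 0 child(ren)
  node 45: 0 child(ren)
Matching nodes: [44, 26, 13, 15, 32, 39]
Count of internal (non-leaf) nodes: 6


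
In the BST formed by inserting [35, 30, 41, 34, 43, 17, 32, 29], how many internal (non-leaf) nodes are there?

Tree built from: [35, 30, 41, 34, 43, 17, 32, 29]
Tree (level-order array): [35, 30, 41, 17, 34, None, 43, None, 29, 32]
Rule: An internal node has at least one child.
Per-node child counts:
  node 35: 2 child(ren)
  node 30: 2 child(ren)
  node 17: 1 child(ren)
  node 29: 0 child(ren)
  node 34: 1 child(ren)
  node 32: 0 child(ren)
  node 41: 1 child(ren)
  node 43: 0 child(ren)
Matching nodes: [35, 30, 17, 34, 41]
Count of internal (non-leaf) nodes: 5


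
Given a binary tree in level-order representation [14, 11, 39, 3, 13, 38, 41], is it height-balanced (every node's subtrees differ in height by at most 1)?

Tree (level-order array): [14, 11, 39, 3, 13, 38, 41]
Definition: a tree is height-balanced if, at every node, |h(left) - h(right)| <= 1 (empty subtree has height -1).
Bottom-up per-node check:
  node 3: h_left=-1, h_right=-1, diff=0 [OK], height=0
  node 13: h_left=-1, h_right=-1, diff=0 [OK], height=0
  node 11: h_left=0, h_right=0, diff=0 [OK], height=1
  node 38: h_left=-1, h_right=-1, diff=0 [OK], height=0
  node 41: h_left=-1, h_right=-1, diff=0 [OK], height=0
  node 39: h_left=0, h_right=0, diff=0 [OK], height=1
  node 14: h_left=1, h_right=1, diff=0 [OK], height=2
All nodes satisfy the balance condition.
Result: Balanced


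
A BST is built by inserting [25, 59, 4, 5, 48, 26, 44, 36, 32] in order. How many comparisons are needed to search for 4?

Search path for 4: 25 -> 4
Found: True
Comparisons: 2


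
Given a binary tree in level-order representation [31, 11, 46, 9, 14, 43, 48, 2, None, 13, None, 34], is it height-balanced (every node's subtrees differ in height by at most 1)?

Tree (level-order array): [31, 11, 46, 9, 14, 43, 48, 2, None, 13, None, 34]
Definition: a tree is height-balanced if, at every node, |h(left) - h(right)| <= 1 (empty subtree has height -1).
Bottom-up per-node check:
  node 2: h_left=-1, h_right=-1, diff=0 [OK], height=0
  node 9: h_left=0, h_right=-1, diff=1 [OK], height=1
  node 13: h_left=-1, h_right=-1, diff=0 [OK], height=0
  node 14: h_left=0, h_right=-1, diff=1 [OK], height=1
  node 11: h_left=1, h_right=1, diff=0 [OK], height=2
  node 34: h_left=-1, h_right=-1, diff=0 [OK], height=0
  node 43: h_left=0, h_right=-1, diff=1 [OK], height=1
  node 48: h_left=-1, h_right=-1, diff=0 [OK], height=0
  node 46: h_left=1, h_right=0, diff=1 [OK], height=2
  node 31: h_left=2, h_right=2, diff=0 [OK], height=3
All nodes satisfy the balance condition.
Result: Balanced


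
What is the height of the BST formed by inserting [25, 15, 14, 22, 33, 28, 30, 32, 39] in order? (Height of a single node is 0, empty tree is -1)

Insertion order: [25, 15, 14, 22, 33, 28, 30, 32, 39]
Tree (level-order array): [25, 15, 33, 14, 22, 28, 39, None, None, None, None, None, 30, None, None, None, 32]
Compute height bottom-up (empty subtree = -1):
  height(14) = 1 + max(-1, -1) = 0
  height(22) = 1 + max(-1, -1) = 0
  height(15) = 1 + max(0, 0) = 1
  height(32) = 1 + max(-1, -1) = 0
  height(30) = 1 + max(-1, 0) = 1
  height(28) = 1 + max(-1, 1) = 2
  height(39) = 1 + max(-1, -1) = 0
  height(33) = 1 + max(2, 0) = 3
  height(25) = 1 + max(1, 3) = 4
Height = 4


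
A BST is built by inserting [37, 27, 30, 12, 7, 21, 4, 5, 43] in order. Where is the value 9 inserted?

Starting tree (level order): [37, 27, 43, 12, 30, None, None, 7, 21, None, None, 4, None, None, None, None, 5]
Insertion path: 37 -> 27 -> 12 -> 7
Result: insert 9 as right child of 7
Final tree (level order): [37, 27, 43, 12, 30, None, None, 7, 21, None, None, 4, 9, None, None, None, 5]


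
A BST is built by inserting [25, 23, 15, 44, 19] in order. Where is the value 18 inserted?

Starting tree (level order): [25, 23, 44, 15, None, None, None, None, 19]
Insertion path: 25 -> 23 -> 15 -> 19
Result: insert 18 as left child of 19
Final tree (level order): [25, 23, 44, 15, None, None, None, None, 19, 18]


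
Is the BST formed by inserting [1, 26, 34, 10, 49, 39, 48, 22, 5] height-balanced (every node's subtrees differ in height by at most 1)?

Tree (level-order array): [1, None, 26, 10, 34, 5, 22, None, 49, None, None, None, None, 39, None, None, 48]
Definition: a tree is height-balanced if, at every node, |h(left) - h(right)| <= 1 (empty subtree has height -1).
Bottom-up per-node check:
  node 5: h_left=-1, h_right=-1, diff=0 [OK], height=0
  node 22: h_left=-1, h_right=-1, diff=0 [OK], height=0
  node 10: h_left=0, h_right=0, diff=0 [OK], height=1
  node 48: h_left=-1, h_right=-1, diff=0 [OK], height=0
  node 39: h_left=-1, h_right=0, diff=1 [OK], height=1
  node 49: h_left=1, h_right=-1, diff=2 [FAIL (|1--1|=2 > 1)], height=2
  node 34: h_left=-1, h_right=2, diff=3 [FAIL (|-1-2|=3 > 1)], height=3
  node 26: h_left=1, h_right=3, diff=2 [FAIL (|1-3|=2 > 1)], height=4
  node 1: h_left=-1, h_right=4, diff=5 [FAIL (|-1-4|=5 > 1)], height=5
Node 49 violates the condition: |1 - -1| = 2 > 1.
Result: Not balanced


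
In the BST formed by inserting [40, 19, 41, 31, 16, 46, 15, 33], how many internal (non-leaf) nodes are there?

Tree built from: [40, 19, 41, 31, 16, 46, 15, 33]
Tree (level-order array): [40, 19, 41, 16, 31, None, 46, 15, None, None, 33]
Rule: An internal node has at least one child.
Per-node child counts:
  node 40: 2 child(ren)
  node 19: 2 child(ren)
  node 16: 1 child(ren)
  node 15: 0 child(ren)
  node 31: 1 child(ren)
  node 33: 0 child(ren)
  node 41: 1 child(ren)
  node 46: 0 child(ren)
Matching nodes: [40, 19, 16, 31, 41]
Count of internal (non-leaf) nodes: 5


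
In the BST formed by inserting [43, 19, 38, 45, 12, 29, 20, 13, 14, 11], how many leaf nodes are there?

Tree built from: [43, 19, 38, 45, 12, 29, 20, 13, 14, 11]
Tree (level-order array): [43, 19, 45, 12, 38, None, None, 11, 13, 29, None, None, None, None, 14, 20]
Rule: A leaf has 0 children.
Per-node child counts:
  node 43: 2 child(ren)
  node 19: 2 child(ren)
  node 12: 2 child(ren)
  node 11: 0 child(ren)
  node 13: 1 child(ren)
  node 14: 0 child(ren)
  node 38: 1 child(ren)
  node 29: 1 child(ren)
  node 20: 0 child(ren)
  node 45: 0 child(ren)
Matching nodes: [11, 14, 20, 45]
Count of leaf nodes: 4


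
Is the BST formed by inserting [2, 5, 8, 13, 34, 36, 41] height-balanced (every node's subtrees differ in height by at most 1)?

Tree (level-order array): [2, None, 5, None, 8, None, 13, None, 34, None, 36, None, 41]
Definition: a tree is height-balanced if, at every node, |h(left) - h(right)| <= 1 (empty subtree has height -1).
Bottom-up per-node check:
  node 41: h_left=-1, h_right=-1, diff=0 [OK], height=0
  node 36: h_left=-1, h_right=0, diff=1 [OK], height=1
  node 34: h_left=-1, h_right=1, diff=2 [FAIL (|-1-1|=2 > 1)], height=2
  node 13: h_left=-1, h_right=2, diff=3 [FAIL (|-1-2|=3 > 1)], height=3
  node 8: h_left=-1, h_right=3, diff=4 [FAIL (|-1-3|=4 > 1)], height=4
  node 5: h_left=-1, h_right=4, diff=5 [FAIL (|-1-4|=5 > 1)], height=5
  node 2: h_left=-1, h_right=5, diff=6 [FAIL (|-1-5|=6 > 1)], height=6
Node 34 violates the condition: |-1 - 1| = 2 > 1.
Result: Not balanced


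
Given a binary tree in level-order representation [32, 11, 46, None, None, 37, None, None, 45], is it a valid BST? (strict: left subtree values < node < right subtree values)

Level-order array: [32, 11, 46, None, None, 37, None, None, 45]
Validate using subtree bounds (lo, hi): at each node, require lo < value < hi,
then recurse left with hi=value and right with lo=value.
Preorder trace (stopping at first violation):
  at node 32 with bounds (-inf, +inf): OK
  at node 11 with bounds (-inf, 32): OK
  at node 46 with bounds (32, +inf): OK
  at node 37 with bounds (32, 46): OK
  at node 45 with bounds (37, 46): OK
No violation found at any node.
Result: Valid BST


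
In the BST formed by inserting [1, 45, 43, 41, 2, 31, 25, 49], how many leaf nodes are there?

Tree built from: [1, 45, 43, 41, 2, 31, 25, 49]
Tree (level-order array): [1, None, 45, 43, 49, 41, None, None, None, 2, None, None, 31, 25]
Rule: A leaf has 0 children.
Per-node child counts:
  node 1: 1 child(ren)
  node 45: 2 child(ren)
  node 43: 1 child(ren)
  node 41: 1 child(ren)
  node 2: 1 child(ren)
  node 31: 1 child(ren)
  node 25: 0 child(ren)
  node 49: 0 child(ren)
Matching nodes: [25, 49]
Count of leaf nodes: 2


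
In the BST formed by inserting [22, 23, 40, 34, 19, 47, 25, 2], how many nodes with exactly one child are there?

Tree built from: [22, 23, 40, 34, 19, 47, 25, 2]
Tree (level-order array): [22, 19, 23, 2, None, None, 40, None, None, 34, 47, 25]
Rule: These are nodes with exactly 1 non-null child.
Per-node child counts:
  node 22: 2 child(ren)
  node 19: 1 child(ren)
  node 2: 0 child(ren)
  node 23: 1 child(ren)
  node 40: 2 child(ren)
  node 34: 1 child(ren)
  node 25: 0 child(ren)
  node 47: 0 child(ren)
Matching nodes: [19, 23, 34]
Count of nodes with exactly one child: 3


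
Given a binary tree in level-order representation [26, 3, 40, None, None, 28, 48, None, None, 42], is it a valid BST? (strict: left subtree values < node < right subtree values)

Level-order array: [26, 3, 40, None, None, 28, 48, None, None, 42]
Validate using subtree bounds (lo, hi): at each node, require lo < value < hi,
then recurse left with hi=value and right with lo=value.
Preorder trace (stopping at first violation):
  at node 26 with bounds (-inf, +inf): OK
  at node 3 with bounds (-inf, 26): OK
  at node 40 with bounds (26, +inf): OK
  at node 28 with bounds (26, 40): OK
  at node 48 with bounds (40, +inf): OK
  at node 42 with bounds (40, 48): OK
No violation found at any node.
Result: Valid BST


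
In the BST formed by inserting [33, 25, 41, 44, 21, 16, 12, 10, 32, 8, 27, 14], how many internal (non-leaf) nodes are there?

Tree built from: [33, 25, 41, 44, 21, 16, 12, 10, 32, 8, 27, 14]
Tree (level-order array): [33, 25, 41, 21, 32, None, 44, 16, None, 27, None, None, None, 12, None, None, None, 10, 14, 8]
Rule: An internal node has at least one child.
Per-node child counts:
  node 33: 2 child(ren)
  node 25: 2 child(ren)
  node 21: 1 child(ren)
  node 16: 1 child(ren)
  node 12: 2 child(ren)
  node 10: 1 child(ren)
  node 8: 0 child(ren)
  node 14: 0 child(ren)
  node 32: 1 child(ren)
  node 27: 0 child(ren)
  node 41: 1 child(ren)
  node 44: 0 child(ren)
Matching nodes: [33, 25, 21, 16, 12, 10, 32, 41]
Count of internal (non-leaf) nodes: 8


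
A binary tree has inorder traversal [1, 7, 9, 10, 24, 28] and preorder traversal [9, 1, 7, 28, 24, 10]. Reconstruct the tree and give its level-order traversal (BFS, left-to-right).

Inorder:  [1, 7, 9, 10, 24, 28]
Preorder: [9, 1, 7, 28, 24, 10]
Algorithm: preorder visits root first, so consume preorder in order;
for each root, split the current inorder slice at that value into
left-subtree inorder and right-subtree inorder, then recurse.
Recursive splits:
  root=9; inorder splits into left=[1, 7], right=[10, 24, 28]
  root=1; inorder splits into left=[], right=[7]
  root=7; inorder splits into left=[], right=[]
  root=28; inorder splits into left=[10, 24], right=[]
  root=24; inorder splits into left=[10], right=[]
  root=10; inorder splits into left=[], right=[]
Reconstructed level-order: [9, 1, 28, 7, 24, 10]


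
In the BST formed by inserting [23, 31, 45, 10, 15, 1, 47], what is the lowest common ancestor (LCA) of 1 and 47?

Tree insertion order: [23, 31, 45, 10, 15, 1, 47]
Tree (level-order array): [23, 10, 31, 1, 15, None, 45, None, None, None, None, None, 47]
In a BST, the LCA of p=1, q=47 is the first node v on the
root-to-leaf path with p <= v <= q (go left if both < v, right if both > v).
Walk from root:
  at 23: 1 <= 23 <= 47, this is the LCA
LCA = 23


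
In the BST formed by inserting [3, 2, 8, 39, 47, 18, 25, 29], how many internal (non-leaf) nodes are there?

Tree built from: [3, 2, 8, 39, 47, 18, 25, 29]
Tree (level-order array): [3, 2, 8, None, None, None, 39, 18, 47, None, 25, None, None, None, 29]
Rule: An internal node has at least one child.
Per-node child counts:
  node 3: 2 child(ren)
  node 2: 0 child(ren)
  node 8: 1 child(ren)
  node 39: 2 child(ren)
  node 18: 1 child(ren)
  node 25: 1 child(ren)
  node 29: 0 child(ren)
  node 47: 0 child(ren)
Matching nodes: [3, 8, 39, 18, 25]
Count of internal (non-leaf) nodes: 5


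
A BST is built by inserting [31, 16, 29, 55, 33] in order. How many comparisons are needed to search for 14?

Search path for 14: 31 -> 16
Found: False
Comparisons: 2


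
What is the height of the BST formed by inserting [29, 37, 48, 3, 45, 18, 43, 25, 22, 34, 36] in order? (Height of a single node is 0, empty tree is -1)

Insertion order: [29, 37, 48, 3, 45, 18, 43, 25, 22, 34, 36]
Tree (level-order array): [29, 3, 37, None, 18, 34, 48, None, 25, None, 36, 45, None, 22, None, None, None, 43]
Compute height bottom-up (empty subtree = -1):
  height(22) = 1 + max(-1, -1) = 0
  height(25) = 1 + max(0, -1) = 1
  height(18) = 1 + max(-1, 1) = 2
  height(3) = 1 + max(-1, 2) = 3
  height(36) = 1 + max(-1, -1) = 0
  height(34) = 1 + max(-1, 0) = 1
  height(43) = 1 + max(-1, -1) = 0
  height(45) = 1 + max(0, -1) = 1
  height(48) = 1 + max(1, -1) = 2
  height(37) = 1 + max(1, 2) = 3
  height(29) = 1 + max(3, 3) = 4
Height = 4


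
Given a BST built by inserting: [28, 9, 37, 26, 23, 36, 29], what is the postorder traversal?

Tree insertion order: [28, 9, 37, 26, 23, 36, 29]
Tree (level-order array): [28, 9, 37, None, 26, 36, None, 23, None, 29]
Postorder traversal: [23, 26, 9, 29, 36, 37, 28]


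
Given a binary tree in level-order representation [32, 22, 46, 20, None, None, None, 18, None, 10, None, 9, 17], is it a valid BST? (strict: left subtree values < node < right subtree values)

Level-order array: [32, 22, 46, 20, None, None, None, 18, None, 10, None, 9, 17]
Validate using subtree bounds (lo, hi): at each node, require lo < value < hi,
then recurse left with hi=value and right with lo=value.
Preorder trace (stopping at first violation):
  at node 32 with bounds (-inf, +inf): OK
  at node 22 with bounds (-inf, 32): OK
  at node 20 with bounds (-inf, 22): OK
  at node 18 with bounds (-inf, 20): OK
  at node 10 with bounds (-inf, 18): OK
  at node 9 with bounds (-inf, 10): OK
  at node 17 with bounds (10, 18): OK
  at node 46 with bounds (32, +inf): OK
No violation found at any node.
Result: Valid BST


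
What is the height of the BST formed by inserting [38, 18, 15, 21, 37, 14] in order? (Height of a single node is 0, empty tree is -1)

Insertion order: [38, 18, 15, 21, 37, 14]
Tree (level-order array): [38, 18, None, 15, 21, 14, None, None, 37]
Compute height bottom-up (empty subtree = -1):
  height(14) = 1 + max(-1, -1) = 0
  height(15) = 1 + max(0, -1) = 1
  height(37) = 1 + max(-1, -1) = 0
  height(21) = 1 + max(-1, 0) = 1
  height(18) = 1 + max(1, 1) = 2
  height(38) = 1 + max(2, -1) = 3
Height = 3


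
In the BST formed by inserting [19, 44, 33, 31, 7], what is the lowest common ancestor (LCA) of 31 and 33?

Tree insertion order: [19, 44, 33, 31, 7]
Tree (level-order array): [19, 7, 44, None, None, 33, None, 31]
In a BST, the LCA of p=31, q=33 is the first node v on the
root-to-leaf path with p <= v <= q (go left if both < v, right if both > v).
Walk from root:
  at 19: both 31 and 33 > 19, go right
  at 44: both 31 and 33 < 44, go left
  at 33: 31 <= 33 <= 33, this is the LCA
LCA = 33


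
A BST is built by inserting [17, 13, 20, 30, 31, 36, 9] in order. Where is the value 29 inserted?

Starting tree (level order): [17, 13, 20, 9, None, None, 30, None, None, None, 31, None, 36]
Insertion path: 17 -> 20 -> 30
Result: insert 29 as left child of 30
Final tree (level order): [17, 13, 20, 9, None, None, 30, None, None, 29, 31, None, None, None, 36]


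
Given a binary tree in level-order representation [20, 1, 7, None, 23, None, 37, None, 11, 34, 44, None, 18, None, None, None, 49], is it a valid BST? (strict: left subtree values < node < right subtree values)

Level-order array: [20, 1, 7, None, 23, None, 37, None, 11, 34, 44, None, 18, None, None, None, 49]
Validate using subtree bounds (lo, hi): at each node, require lo < value < hi,
then recurse left with hi=value and right with lo=value.
Preorder trace (stopping at first violation):
  at node 20 with bounds (-inf, +inf): OK
  at node 1 with bounds (-inf, 20): OK
  at node 23 with bounds (1, 20): VIOLATION
Node 23 violates its bound: not (1 < 23 < 20).
Result: Not a valid BST


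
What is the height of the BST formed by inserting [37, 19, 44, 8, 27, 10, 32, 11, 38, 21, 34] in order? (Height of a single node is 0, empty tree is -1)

Insertion order: [37, 19, 44, 8, 27, 10, 32, 11, 38, 21, 34]
Tree (level-order array): [37, 19, 44, 8, 27, 38, None, None, 10, 21, 32, None, None, None, 11, None, None, None, 34]
Compute height bottom-up (empty subtree = -1):
  height(11) = 1 + max(-1, -1) = 0
  height(10) = 1 + max(-1, 0) = 1
  height(8) = 1 + max(-1, 1) = 2
  height(21) = 1 + max(-1, -1) = 0
  height(34) = 1 + max(-1, -1) = 0
  height(32) = 1 + max(-1, 0) = 1
  height(27) = 1 + max(0, 1) = 2
  height(19) = 1 + max(2, 2) = 3
  height(38) = 1 + max(-1, -1) = 0
  height(44) = 1 + max(0, -1) = 1
  height(37) = 1 + max(3, 1) = 4
Height = 4


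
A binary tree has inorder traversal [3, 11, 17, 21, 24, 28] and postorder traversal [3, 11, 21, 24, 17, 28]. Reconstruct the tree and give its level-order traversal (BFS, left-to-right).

Inorder:   [3, 11, 17, 21, 24, 28]
Postorder: [3, 11, 21, 24, 17, 28]
Algorithm: postorder visits root last, so walk postorder right-to-left;
each value is the root of the current inorder slice — split it at that
value, recurse on the right subtree first, then the left.
Recursive splits:
  root=28; inorder splits into left=[3, 11, 17, 21, 24], right=[]
  root=17; inorder splits into left=[3, 11], right=[21, 24]
  root=24; inorder splits into left=[21], right=[]
  root=21; inorder splits into left=[], right=[]
  root=11; inorder splits into left=[3], right=[]
  root=3; inorder splits into left=[], right=[]
Reconstructed level-order: [28, 17, 11, 24, 3, 21]


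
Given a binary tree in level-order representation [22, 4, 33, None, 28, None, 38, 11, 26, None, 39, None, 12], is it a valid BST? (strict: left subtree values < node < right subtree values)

Level-order array: [22, 4, 33, None, 28, None, 38, 11, 26, None, 39, None, 12]
Validate using subtree bounds (lo, hi): at each node, require lo < value < hi,
then recurse left with hi=value and right with lo=value.
Preorder trace (stopping at first violation):
  at node 22 with bounds (-inf, +inf): OK
  at node 4 with bounds (-inf, 22): OK
  at node 28 with bounds (4, 22): VIOLATION
Node 28 violates its bound: not (4 < 28 < 22).
Result: Not a valid BST
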